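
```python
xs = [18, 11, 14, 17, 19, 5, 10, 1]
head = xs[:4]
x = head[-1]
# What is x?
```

xs has length 8. The slice xs[:4] selects indices [0, 1, 2, 3] (0->18, 1->11, 2->14, 3->17), giving [18, 11, 14, 17]. So head = [18, 11, 14, 17]. Then head[-1] = 17.

17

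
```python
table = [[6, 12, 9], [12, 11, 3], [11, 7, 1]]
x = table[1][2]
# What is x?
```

table[1] = [12, 11, 3]. Taking column 2 of that row yields 3.

3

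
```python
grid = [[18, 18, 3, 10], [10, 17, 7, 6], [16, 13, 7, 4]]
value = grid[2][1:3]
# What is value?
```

grid[2] = [16, 13, 7, 4]. grid[2] has length 4. The slice grid[2][1:3] selects indices [1, 2] (1->13, 2->7), giving [13, 7].

[13, 7]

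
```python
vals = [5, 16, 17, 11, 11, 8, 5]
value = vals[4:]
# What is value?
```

vals has length 7. The slice vals[4:] selects indices [4, 5, 6] (4->11, 5->8, 6->5), giving [11, 8, 5].

[11, 8, 5]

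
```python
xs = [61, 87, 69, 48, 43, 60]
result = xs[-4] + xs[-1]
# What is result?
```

xs has length 6. Negative index -4 maps to positive index 6 + (-4) = 2. xs[2] = 69.
xs has length 6. Negative index -1 maps to positive index 6 + (-1) = 5. xs[5] = 60.
Sum: 69 + 60 = 129.

129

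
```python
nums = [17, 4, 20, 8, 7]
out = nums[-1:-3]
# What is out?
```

nums has length 5. The slice nums[-1:-3] resolves to an empty index range, so the result is [].

[]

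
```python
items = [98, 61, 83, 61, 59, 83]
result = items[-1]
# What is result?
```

items has length 6. Negative index -1 maps to positive index 6 + (-1) = 5. items[5] = 83.

83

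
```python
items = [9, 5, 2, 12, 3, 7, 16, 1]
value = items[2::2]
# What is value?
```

items has length 8. The slice items[2::2] selects indices [2, 4, 6] (2->2, 4->3, 6->16), giving [2, 3, 16].

[2, 3, 16]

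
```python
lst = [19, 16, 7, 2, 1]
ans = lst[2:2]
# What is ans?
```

lst has length 5. The slice lst[2:2] resolves to an empty index range, so the result is [].

[]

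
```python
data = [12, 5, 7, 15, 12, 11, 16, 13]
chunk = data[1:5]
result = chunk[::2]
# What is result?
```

data has length 8. The slice data[1:5] selects indices [1, 2, 3, 4] (1->5, 2->7, 3->15, 4->12), giving [5, 7, 15, 12]. So chunk = [5, 7, 15, 12]. chunk has length 4. The slice chunk[::2] selects indices [0, 2] (0->5, 2->15), giving [5, 15].

[5, 15]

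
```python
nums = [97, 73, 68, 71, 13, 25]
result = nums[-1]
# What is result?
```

nums has length 6. Negative index -1 maps to positive index 6 + (-1) = 5. nums[5] = 25.

25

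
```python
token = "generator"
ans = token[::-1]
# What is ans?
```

token has length 9. The slice token[::-1] selects indices [8, 7, 6, 5, 4, 3, 2, 1, 0] (8->'r', 7->'o', 6->'t', 5->'a', 4->'r', 3->'e', 2->'n', 1->'e', 0->'g'), giving 'rotareneg'.

'rotareneg'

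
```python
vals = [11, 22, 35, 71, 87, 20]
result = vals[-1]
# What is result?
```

vals has length 6. Negative index -1 maps to positive index 6 + (-1) = 5. vals[5] = 20.

20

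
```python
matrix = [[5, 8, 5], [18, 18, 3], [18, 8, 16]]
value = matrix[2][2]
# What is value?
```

matrix[2] = [18, 8, 16]. Taking column 2 of that row yields 16.

16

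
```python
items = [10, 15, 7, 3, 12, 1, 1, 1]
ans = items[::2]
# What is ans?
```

items has length 8. The slice items[::2] selects indices [0, 2, 4, 6] (0->10, 2->7, 4->12, 6->1), giving [10, 7, 12, 1].

[10, 7, 12, 1]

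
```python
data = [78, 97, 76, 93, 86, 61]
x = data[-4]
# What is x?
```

data has length 6. Negative index -4 maps to positive index 6 + (-4) = 2. data[2] = 76.

76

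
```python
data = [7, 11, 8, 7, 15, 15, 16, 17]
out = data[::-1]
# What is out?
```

data has length 8. The slice data[::-1] selects indices [7, 6, 5, 4, 3, 2, 1, 0] (7->17, 6->16, 5->15, 4->15, 3->7, 2->8, 1->11, 0->7), giving [17, 16, 15, 15, 7, 8, 11, 7].

[17, 16, 15, 15, 7, 8, 11, 7]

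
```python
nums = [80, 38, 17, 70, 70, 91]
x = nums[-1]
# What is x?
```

nums has length 6. Negative index -1 maps to positive index 6 + (-1) = 5. nums[5] = 91.

91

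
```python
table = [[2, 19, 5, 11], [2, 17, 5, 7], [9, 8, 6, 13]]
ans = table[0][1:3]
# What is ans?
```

table[0] = [2, 19, 5, 11]. table[0] has length 4. The slice table[0][1:3] selects indices [1, 2] (1->19, 2->5), giving [19, 5].

[19, 5]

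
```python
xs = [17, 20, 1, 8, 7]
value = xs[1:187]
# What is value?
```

xs has length 5. The slice xs[1:187] selects indices [1, 2, 3, 4] (1->20, 2->1, 3->8, 4->7), giving [20, 1, 8, 7].

[20, 1, 8, 7]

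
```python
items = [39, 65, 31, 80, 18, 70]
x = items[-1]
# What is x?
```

items has length 6. Negative index -1 maps to positive index 6 + (-1) = 5. items[5] = 70.

70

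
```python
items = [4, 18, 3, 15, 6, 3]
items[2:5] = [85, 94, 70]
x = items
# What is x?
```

items starts as [4, 18, 3, 15, 6, 3] (length 6). The slice items[2:5] covers indices [2, 3, 4] with values [3, 15, 6]. Replacing that slice with [85, 94, 70] (same length) produces [4, 18, 85, 94, 70, 3].

[4, 18, 85, 94, 70, 3]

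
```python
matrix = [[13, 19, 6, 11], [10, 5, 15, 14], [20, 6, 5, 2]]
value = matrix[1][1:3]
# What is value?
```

matrix[1] = [10, 5, 15, 14]. matrix[1] has length 4. The slice matrix[1][1:3] selects indices [1, 2] (1->5, 2->15), giving [5, 15].

[5, 15]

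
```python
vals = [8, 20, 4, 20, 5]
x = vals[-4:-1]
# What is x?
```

vals has length 5. The slice vals[-4:-1] selects indices [1, 2, 3] (1->20, 2->4, 3->20), giving [20, 4, 20].

[20, 4, 20]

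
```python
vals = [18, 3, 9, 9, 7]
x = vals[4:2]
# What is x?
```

vals has length 5. The slice vals[4:2] resolves to an empty index range, so the result is [].

[]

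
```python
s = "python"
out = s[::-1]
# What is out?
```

s has length 6. The slice s[::-1] selects indices [5, 4, 3, 2, 1, 0] (5->'n', 4->'o', 3->'h', 2->'t', 1->'y', 0->'p'), giving 'nohtyp'.

'nohtyp'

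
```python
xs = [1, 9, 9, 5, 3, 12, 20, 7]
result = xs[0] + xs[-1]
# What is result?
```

xs has length 8. xs[0] = 1.
xs has length 8. Negative index -1 maps to positive index 8 + (-1) = 7. xs[7] = 7.
Sum: 1 + 7 = 8.

8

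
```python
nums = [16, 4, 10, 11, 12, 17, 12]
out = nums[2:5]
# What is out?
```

nums has length 7. The slice nums[2:5] selects indices [2, 3, 4] (2->10, 3->11, 4->12), giving [10, 11, 12].

[10, 11, 12]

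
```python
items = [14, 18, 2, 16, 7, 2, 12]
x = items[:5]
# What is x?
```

items has length 7. The slice items[:5] selects indices [0, 1, 2, 3, 4] (0->14, 1->18, 2->2, 3->16, 4->7), giving [14, 18, 2, 16, 7].

[14, 18, 2, 16, 7]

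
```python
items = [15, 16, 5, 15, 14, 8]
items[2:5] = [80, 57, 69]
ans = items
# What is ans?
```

items starts as [15, 16, 5, 15, 14, 8] (length 6). The slice items[2:5] covers indices [2, 3, 4] with values [5, 15, 14]. Replacing that slice with [80, 57, 69] (same length) produces [15, 16, 80, 57, 69, 8].

[15, 16, 80, 57, 69, 8]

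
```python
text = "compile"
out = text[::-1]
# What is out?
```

text has length 7. The slice text[::-1] selects indices [6, 5, 4, 3, 2, 1, 0] (6->'e', 5->'l', 4->'i', 3->'p', 2->'m', 1->'o', 0->'c'), giving 'elipmoc'.

'elipmoc'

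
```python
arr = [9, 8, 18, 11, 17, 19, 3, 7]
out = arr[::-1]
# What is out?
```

arr has length 8. The slice arr[::-1] selects indices [7, 6, 5, 4, 3, 2, 1, 0] (7->7, 6->3, 5->19, 4->17, 3->11, 2->18, 1->8, 0->9), giving [7, 3, 19, 17, 11, 18, 8, 9].

[7, 3, 19, 17, 11, 18, 8, 9]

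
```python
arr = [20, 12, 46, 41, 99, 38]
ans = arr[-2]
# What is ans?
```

arr has length 6. Negative index -2 maps to positive index 6 + (-2) = 4. arr[4] = 99.

99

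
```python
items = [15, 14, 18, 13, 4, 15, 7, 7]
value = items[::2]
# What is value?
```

items has length 8. The slice items[::2] selects indices [0, 2, 4, 6] (0->15, 2->18, 4->4, 6->7), giving [15, 18, 4, 7].

[15, 18, 4, 7]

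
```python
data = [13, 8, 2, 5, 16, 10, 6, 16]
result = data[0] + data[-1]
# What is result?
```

data has length 8. data[0] = 13.
data has length 8. Negative index -1 maps to positive index 8 + (-1) = 7. data[7] = 16.
Sum: 13 + 16 = 29.

29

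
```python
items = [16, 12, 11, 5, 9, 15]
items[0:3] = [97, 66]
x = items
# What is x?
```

items starts as [16, 12, 11, 5, 9, 15] (length 6). The slice items[0:3] covers indices [0, 1, 2] with values [16, 12, 11]. Replacing that slice with [97, 66] (different length) produces [97, 66, 5, 9, 15].

[97, 66, 5, 9, 15]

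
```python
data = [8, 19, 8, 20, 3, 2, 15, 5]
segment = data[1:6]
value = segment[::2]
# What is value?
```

data has length 8. The slice data[1:6] selects indices [1, 2, 3, 4, 5] (1->19, 2->8, 3->20, 4->3, 5->2), giving [19, 8, 20, 3, 2]. So segment = [19, 8, 20, 3, 2]. segment has length 5. The slice segment[::2] selects indices [0, 2, 4] (0->19, 2->20, 4->2), giving [19, 20, 2].

[19, 20, 2]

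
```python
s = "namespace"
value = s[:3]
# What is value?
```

s has length 9. The slice s[:3] selects indices [0, 1, 2] (0->'n', 1->'a', 2->'m'), giving 'nam'.

'nam'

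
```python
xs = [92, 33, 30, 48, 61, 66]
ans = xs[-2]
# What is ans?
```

xs has length 6. Negative index -2 maps to positive index 6 + (-2) = 4. xs[4] = 61.

61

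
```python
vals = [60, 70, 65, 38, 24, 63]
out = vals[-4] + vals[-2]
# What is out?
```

vals has length 6. Negative index -4 maps to positive index 6 + (-4) = 2. vals[2] = 65.
vals has length 6. Negative index -2 maps to positive index 6 + (-2) = 4. vals[4] = 24.
Sum: 65 + 24 = 89.

89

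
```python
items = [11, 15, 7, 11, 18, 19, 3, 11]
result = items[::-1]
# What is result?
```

items has length 8. The slice items[::-1] selects indices [7, 6, 5, 4, 3, 2, 1, 0] (7->11, 6->3, 5->19, 4->18, 3->11, 2->7, 1->15, 0->11), giving [11, 3, 19, 18, 11, 7, 15, 11].

[11, 3, 19, 18, 11, 7, 15, 11]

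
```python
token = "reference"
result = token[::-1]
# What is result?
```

token has length 9. The slice token[::-1] selects indices [8, 7, 6, 5, 4, 3, 2, 1, 0] (8->'e', 7->'c', 6->'n', 5->'e', 4->'r', 3->'e', 2->'f', 1->'e', 0->'r'), giving 'ecnerefer'.

'ecnerefer'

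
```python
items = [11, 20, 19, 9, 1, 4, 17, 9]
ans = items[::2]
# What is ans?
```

items has length 8. The slice items[::2] selects indices [0, 2, 4, 6] (0->11, 2->19, 4->1, 6->17), giving [11, 19, 1, 17].

[11, 19, 1, 17]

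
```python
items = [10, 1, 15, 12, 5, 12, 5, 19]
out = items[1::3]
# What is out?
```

items has length 8. The slice items[1::3] selects indices [1, 4, 7] (1->1, 4->5, 7->19), giving [1, 5, 19].

[1, 5, 19]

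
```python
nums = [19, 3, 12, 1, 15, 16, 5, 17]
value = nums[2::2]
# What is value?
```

nums has length 8. The slice nums[2::2] selects indices [2, 4, 6] (2->12, 4->15, 6->5), giving [12, 15, 5].

[12, 15, 5]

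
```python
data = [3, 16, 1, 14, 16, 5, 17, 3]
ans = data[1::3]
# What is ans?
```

data has length 8. The slice data[1::3] selects indices [1, 4, 7] (1->16, 4->16, 7->3), giving [16, 16, 3].

[16, 16, 3]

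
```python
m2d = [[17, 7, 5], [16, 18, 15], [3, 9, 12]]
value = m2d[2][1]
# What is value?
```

m2d[2] = [3, 9, 12]. Taking column 1 of that row yields 9.

9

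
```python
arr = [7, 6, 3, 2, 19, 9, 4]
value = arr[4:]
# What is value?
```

arr has length 7. The slice arr[4:] selects indices [4, 5, 6] (4->19, 5->9, 6->4), giving [19, 9, 4].

[19, 9, 4]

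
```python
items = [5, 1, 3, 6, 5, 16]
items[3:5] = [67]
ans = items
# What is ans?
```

items starts as [5, 1, 3, 6, 5, 16] (length 6). The slice items[3:5] covers indices [3, 4] with values [6, 5]. Replacing that slice with [67] (different length) produces [5, 1, 3, 67, 16].

[5, 1, 3, 67, 16]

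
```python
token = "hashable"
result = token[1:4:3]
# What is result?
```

token has length 8. The slice token[1:4:3] selects indices [1] (1->'a'), giving 'a'.

'a'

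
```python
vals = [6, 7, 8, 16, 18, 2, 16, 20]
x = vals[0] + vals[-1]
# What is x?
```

vals has length 8. vals[0] = 6.
vals has length 8. Negative index -1 maps to positive index 8 + (-1) = 7. vals[7] = 20.
Sum: 6 + 20 = 26.

26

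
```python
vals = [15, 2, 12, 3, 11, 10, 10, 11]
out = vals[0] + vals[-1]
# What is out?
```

vals has length 8. vals[0] = 15.
vals has length 8. Negative index -1 maps to positive index 8 + (-1) = 7. vals[7] = 11.
Sum: 15 + 11 = 26.

26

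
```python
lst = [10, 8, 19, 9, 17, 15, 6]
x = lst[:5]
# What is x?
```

lst has length 7. The slice lst[:5] selects indices [0, 1, 2, 3, 4] (0->10, 1->8, 2->19, 3->9, 4->17), giving [10, 8, 19, 9, 17].

[10, 8, 19, 9, 17]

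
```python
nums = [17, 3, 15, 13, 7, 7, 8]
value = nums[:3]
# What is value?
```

nums has length 7. The slice nums[:3] selects indices [0, 1, 2] (0->17, 1->3, 2->15), giving [17, 3, 15].

[17, 3, 15]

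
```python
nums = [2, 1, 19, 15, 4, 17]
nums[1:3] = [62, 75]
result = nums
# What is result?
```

nums starts as [2, 1, 19, 15, 4, 17] (length 6). The slice nums[1:3] covers indices [1, 2] with values [1, 19]. Replacing that slice with [62, 75] (same length) produces [2, 62, 75, 15, 4, 17].

[2, 62, 75, 15, 4, 17]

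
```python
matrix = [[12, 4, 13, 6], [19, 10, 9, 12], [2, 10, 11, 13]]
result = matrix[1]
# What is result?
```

matrix has 3 rows. Row 1 is [19, 10, 9, 12].

[19, 10, 9, 12]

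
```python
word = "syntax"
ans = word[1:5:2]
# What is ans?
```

word has length 6. The slice word[1:5:2] selects indices [1, 3] (1->'y', 3->'t'), giving 'yt'.

'yt'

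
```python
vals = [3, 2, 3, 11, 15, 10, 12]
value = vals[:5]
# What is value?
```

vals has length 7. The slice vals[:5] selects indices [0, 1, 2, 3, 4] (0->3, 1->2, 2->3, 3->11, 4->15), giving [3, 2, 3, 11, 15].

[3, 2, 3, 11, 15]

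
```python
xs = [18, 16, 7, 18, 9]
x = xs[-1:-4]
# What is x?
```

xs has length 5. The slice xs[-1:-4] resolves to an empty index range, so the result is [].

[]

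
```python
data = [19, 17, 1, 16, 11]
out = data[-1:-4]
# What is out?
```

data has length 5. The slice data[-1:-4] resolves to an empty index range, so the result is [].

[]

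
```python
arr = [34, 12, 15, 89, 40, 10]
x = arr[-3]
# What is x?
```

arr has length 6. Negative index -3 maps to positive index 6 + (-3) = 3. arr[3] = 89.

89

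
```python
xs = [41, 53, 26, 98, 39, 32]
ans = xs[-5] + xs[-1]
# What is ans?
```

xs has length 6. Negative index -5 maps to positive index 6 + (-5) = 1. xs[1] = 53.
xs has length 6. Negative index -1 maps to positive index 6 + (-1) = 5. xs[5] = 32.
Sum: 53 + 32 = 85.

85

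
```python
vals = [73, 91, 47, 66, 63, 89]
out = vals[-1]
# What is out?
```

vals has length 6. Negative index -1 maps to positive index 6 + (-1) = 5. vals[5] = 89.

89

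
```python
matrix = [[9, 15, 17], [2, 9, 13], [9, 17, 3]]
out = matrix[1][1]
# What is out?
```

matrix[1] = [2, 9, 13]. Taking column 1 of that row yields 9.

9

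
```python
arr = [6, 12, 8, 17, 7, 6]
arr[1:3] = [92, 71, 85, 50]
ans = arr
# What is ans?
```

arr starts as [6, 12, 8, 17, 7, 6] (length 6). The slice arr[1:3] covers indices [1, 2] with values [12, 8]. Replacing that slice with [92, 71, 85, 50] (different length) produces [6, 92, 71, 85, 50, 17, 7, 6].

[6, 92, 71, 85, 50, 17, 7, 6]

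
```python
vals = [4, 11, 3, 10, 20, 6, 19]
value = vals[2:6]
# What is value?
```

vals has length 7. The slice vals[2:6] selects indices [2, 3, 4, 5] (2->3, 3->10, 4->20, 5->6), giving [3, 10, 20, 6].

[3, 10, 20, 6]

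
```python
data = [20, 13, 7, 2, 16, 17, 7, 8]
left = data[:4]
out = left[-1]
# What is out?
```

data has length 8. The slice data[:4] selects indices [0, 1, 2, 3] (0->20, 1->13, 2->7, 3->2), giving [20, 13, 7, 2]. So left = [20, 13, 7, 2]. Then left[-1] = 2.

2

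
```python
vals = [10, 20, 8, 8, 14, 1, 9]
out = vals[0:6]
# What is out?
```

vals has length 7. The slice vals[0:6] selects indices [0, 1, 2, 3, 4, 5] (0->10, 1->20, 2->8, 3->8, 4->14, 5->1), giving [10, 20, 8, 8, 14, 1].

[10, 20, 8, 8, 14, 1]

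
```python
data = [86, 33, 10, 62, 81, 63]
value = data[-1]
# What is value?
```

data has length 6. Negative index -1 maps to positive index 6 + (-1) = 5. data[5] = 63.

63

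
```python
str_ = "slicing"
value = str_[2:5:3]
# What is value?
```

str_ has length 7. The slice str_[2:5:3] selects indices [2] (2->'i'), giving 'i'.

'i'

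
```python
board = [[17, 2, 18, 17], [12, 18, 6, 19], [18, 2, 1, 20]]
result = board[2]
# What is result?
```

board has 3 rows. Row 2 is [18, 2, 1, 20].

[18, 2, 1, 20]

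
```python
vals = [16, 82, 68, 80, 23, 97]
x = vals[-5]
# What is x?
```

vals has length 6. Negative index -5 maps to positive index 6 + (-5) = 1. vals[1] = 82.

82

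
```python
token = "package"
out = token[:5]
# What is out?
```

token has length 7. The slice token[:5] selects indices [0, 1, 2, 3, 4] (0->'p', 1->'a', 2->'c', 3->'k', 4->'a'), giving 'packa'.

'packa'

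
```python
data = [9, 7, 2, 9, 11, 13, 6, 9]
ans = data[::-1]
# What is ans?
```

data has length 8. The slice data[::-1] selects indices [7, 6, 5, 4, 3, 2, 1, 0] (7->9, 6->6, 5->13, 4->11, 3->9, 2->2, 1->7, 0->9), giving [9, 6, 13, 11, 9, 2, 7, 9].

[9, 6, 13, 11, 9, 2, 7, 9]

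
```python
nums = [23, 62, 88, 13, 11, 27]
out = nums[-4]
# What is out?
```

nums has length 6. Negative index -4 maps to positive index 6 + (-4) = 2. nums[2] = 88.

88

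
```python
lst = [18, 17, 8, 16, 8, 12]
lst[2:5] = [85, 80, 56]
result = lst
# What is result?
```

lst starts as [18, 17, 8, 16, 8, 12] (length 6). The slice lst[2:5] covers indices [2, 3, 4] with values [8, 16, 8]. Replacing that slice with [85, 80, 56] (same length) produces [18, 17, 85, 80, 56, 12].

[18, 17, 85, 80, 56, 12]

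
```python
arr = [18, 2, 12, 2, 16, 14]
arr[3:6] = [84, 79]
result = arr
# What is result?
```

arr starts as [18, 2, 12, 2, 16, 14] (length 6). The slice arr[3:6] covers indices [3, 4, 5] with values [2, 16, 14]. Replacing that slice with [84, 79] (different length) produces [18, 2, 12, 84, 79].

[18, 2, 12, 84, 79]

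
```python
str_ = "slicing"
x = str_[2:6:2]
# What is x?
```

str_ has length 7. The slice str_[2:6:2] selects indices [2, 4] (2->'i', 4->'i'), giving 'ii'.

'ii'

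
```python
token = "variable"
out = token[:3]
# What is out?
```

token has length 8. The slice token[:3] selects indices [0, 1, 2] (0->'v', 1->'a', 2->'r'), giving 'var'.

'var'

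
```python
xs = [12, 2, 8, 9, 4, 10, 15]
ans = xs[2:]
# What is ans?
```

xs has length 7. The slice xs[2:] selects indices [2, 3, 4, 5, 6] (2->8, 3->9, 4->4, 5->10, 6->15), giving [8, 9, 4, 10, 15].

[8, 9, 4, 10, 15]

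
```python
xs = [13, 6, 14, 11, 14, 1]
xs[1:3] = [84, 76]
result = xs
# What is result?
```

xs starts as [13, 6, 14, 11, 14, 1] (length 6). The slice xs[1:3] covers indices [1, 2] with values [6, 14]. Replacing that slice with [84, 76] (same length) produces [13, 84, 76, 11, 14, 1].

[13, 84, 76, 11, 14, 1]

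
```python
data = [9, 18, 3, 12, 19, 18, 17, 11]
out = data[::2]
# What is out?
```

data has length 8. The slice data[::2] selects indices [0, 2, 4, 6] (0->9, 2->3, 4->19, 6->17), giving [9, 3, 19, 17].

[9, 3, 19, 17]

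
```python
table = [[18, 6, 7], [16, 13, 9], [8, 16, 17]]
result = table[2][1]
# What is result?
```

table[2] = [8, 16, 17]. Taking column 1 of that row yields 16.

16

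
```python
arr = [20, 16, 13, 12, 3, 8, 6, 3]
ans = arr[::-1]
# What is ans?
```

arr has length 8. The slice arr[::-1] selects indices [7, 6, 5, 4, 3, 2, 1, 0] (7->3, 6->6, 5->8, 4->3, 3->12, 2->13, 1->16, 0->20), giving [3, 6, 8, 3, 12, 13, 16, 20].

[3, 6, 8, 3, 12, 13, 16, 20]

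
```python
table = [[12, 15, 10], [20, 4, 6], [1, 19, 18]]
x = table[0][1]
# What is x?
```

table[0] = [12, 15, 10]. Taking column 1 of that row yields 15.

15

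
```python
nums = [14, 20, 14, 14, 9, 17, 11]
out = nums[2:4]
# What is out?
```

nums has length 7. The slice nums[2:4] selects indices [2, 3] (2->14, 3->14), giving [14, 14].

[14, 14]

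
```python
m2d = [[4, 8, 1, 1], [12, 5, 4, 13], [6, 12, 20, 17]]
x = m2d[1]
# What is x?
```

m2d has 3 rows. Row 1 is [12, 5, 4, 13].

[12, 5, 4, 13]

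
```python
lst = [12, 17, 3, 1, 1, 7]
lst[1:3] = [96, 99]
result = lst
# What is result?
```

lst starts as [12, 17, 3, 1, 1, 7] (length 6). The slice lst[1:3] covers indices [1, 2] with values [17, 3]. Replacing that slice with [96, 99] (same length) produces [12, 96, 99, 1, 1, 7].

[12, 96, 99, 1, 1, 7]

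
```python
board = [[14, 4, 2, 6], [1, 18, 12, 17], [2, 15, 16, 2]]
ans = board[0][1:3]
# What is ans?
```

board[0] = [14, 4, 2, 6]. board[0] has length 4. The slice board[0][1:3] selects indices [1, 2] (1->4, 2->2), giving [4, 2].

[4, 2]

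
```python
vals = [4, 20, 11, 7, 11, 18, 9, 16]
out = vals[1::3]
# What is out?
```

vals has length 8. The slice vals[1::3] selects indices [1, 4, 7] (1->20, 4->11, 7->16), giving [20, 11, 16].

[20, 11, 16]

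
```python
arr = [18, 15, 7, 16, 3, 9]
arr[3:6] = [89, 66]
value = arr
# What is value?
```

arr starts as [18, 15, 7, 16, 3, 9] (length 6). The slice arr[3:6] covers indices [3, 4, 5] with values [16, 3, 9]. Replacing that slice with [89, 66] (different length) produces [18, 15, 7, 89, 66].

[18, 15, 7, 89, 66]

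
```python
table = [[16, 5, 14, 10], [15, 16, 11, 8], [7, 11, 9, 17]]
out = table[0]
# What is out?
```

table has 3 rows. Row 0 is [16, 5, 14, 10].

[16, 5, 14, 10]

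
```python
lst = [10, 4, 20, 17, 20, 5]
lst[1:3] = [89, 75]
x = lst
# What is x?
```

lst starts as [10, 4, 20, 17, 20, 5] (length 6). The slice lst[1:3] covers indices [1, 2] with values [4, 20]. Replacing that slice with [89, 75] (same length) produces [10, 89, 75, 17, 20, 5].

[10, 89, 75, 17, 20, 5]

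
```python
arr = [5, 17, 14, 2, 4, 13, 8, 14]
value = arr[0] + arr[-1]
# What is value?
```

arr has length 8. arr[0] = 5.
arr has length 8. Negative index -1 maps to positive index 8 + (-1) = 7. arr[7] = 14.
Sum: 5 + 14 = 19.

19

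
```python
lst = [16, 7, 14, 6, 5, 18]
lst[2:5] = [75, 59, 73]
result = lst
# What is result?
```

lst starts as [16, 7, 14, 6, 5, 18] (length 6). The slice lst[2:5] covers indices [2, 3, 4] with values [14, 6, 5]. Replacing that slice with [75, 59, 73] (same length) produces [16, 7, 75, 59, 73, 18].

[16, 7, 75, 59, 73, 18]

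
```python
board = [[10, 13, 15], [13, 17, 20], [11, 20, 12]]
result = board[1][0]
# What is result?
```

board[1] = [13, 17, 20]. Taking column 0 of that row yields 13.

13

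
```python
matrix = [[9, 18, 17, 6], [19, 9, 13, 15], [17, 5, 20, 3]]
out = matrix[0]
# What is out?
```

matrix has 3 rows. Row 0 is [9, 18, 17, 6].

[9, 18, 17, 6]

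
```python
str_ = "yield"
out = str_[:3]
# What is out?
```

str_ has length 5. The slice str_[:3] selects indices [0, 1, 2] (0->'y', 1->'i', 2->'e'), giving 'yie'.

'yie'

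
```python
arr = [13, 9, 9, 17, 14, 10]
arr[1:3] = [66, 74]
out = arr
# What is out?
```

arr starts as [13, 9, 9, 17, 14, 10] (length 6). The slice arr[1:3] covers indices [1, 2] with values [9, 9]. Replacing that slice with [66, 74] (same length) produces [13, 66, 74, 17, 14, 10].

[13, 66, 74, 17, 14, 10]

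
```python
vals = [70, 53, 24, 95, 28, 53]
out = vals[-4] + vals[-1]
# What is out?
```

vals has length 6. Negative index -4 maps to positive index 6 + (-4) = 2. vals[2] = 24.
vals has length 6. Negative index -1 maps to positive index 6 + (-1) = 5. vals[5] = 53.
Sum: 24 + 53 = 77.

77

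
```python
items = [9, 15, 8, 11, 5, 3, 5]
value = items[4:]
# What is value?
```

items has length 7. The slice items[4:] selects indices [4, 5, 6] (4->5, 5->3, 6->5), giving [5, 3, 5].

[5, 3, 5]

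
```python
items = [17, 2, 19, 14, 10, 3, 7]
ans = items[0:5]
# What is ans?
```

items has length 7. The slice items[0:5] selects indices [0, 1, 2, 3, 4] (0->17, 1->2, 2->19, 3->14, 4->10), giving [17, 2, 19, 14, 10].

[17, 2, 19, 14, 10]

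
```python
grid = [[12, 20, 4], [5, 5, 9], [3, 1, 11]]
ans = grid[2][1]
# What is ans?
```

grid[2] = [3, 1, 11]. Taking column 1 of that row yields 1.

1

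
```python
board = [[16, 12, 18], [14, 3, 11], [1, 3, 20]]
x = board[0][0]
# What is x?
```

board[0] = [16, 12, 18]. Taking column 0 of that row yields 16.

16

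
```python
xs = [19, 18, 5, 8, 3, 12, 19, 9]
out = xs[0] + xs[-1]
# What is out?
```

xs has length 8. xs[0] = 19.
xs has length 8. Negative index -1 maps to positive index 8 + (-1) = 7. xs[7] = 9.
Sum: 19 + 9 = 28.

28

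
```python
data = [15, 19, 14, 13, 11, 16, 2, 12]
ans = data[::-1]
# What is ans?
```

data has length 8. The slice data[::-1] selects indices [7, 6, 5, 4, 3, 2, 1, 0] (7->12, 6->2, 5->16, 4->11, 3->13, 2->14, 1->19, 0->15), giving [12, 2, 16, 11, 13, 14, 19, 15].

[12, 2, 16, 11, 13, 14, 19, 15]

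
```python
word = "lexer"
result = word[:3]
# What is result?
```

word has length 5. The slice word[:3] selects indices [0, 1, 2] (0->'l', 1->'e', 2->'x'), giving 'lex'.

'lex'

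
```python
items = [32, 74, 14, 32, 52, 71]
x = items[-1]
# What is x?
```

items has length 6. Negative index -1 maps to positive index 6 + (-1) = 5. items[5] = 71.

71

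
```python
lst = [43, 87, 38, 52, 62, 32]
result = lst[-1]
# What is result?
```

lst has length 6. Negative index -1 maps to positive index 6 + (-1) = 5. lst[5] = 32.

32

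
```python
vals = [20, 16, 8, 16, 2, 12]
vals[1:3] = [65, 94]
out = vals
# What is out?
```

vals starts as [20, 16, 8, 16, 2, 12] (length 6). The slice vals[1:3] covers indices [1, 2] with values [16, 8]. Replacing that slice with [65, 94] (same length) produces [20, 65, 94, 16, 2, 12].

[20, 65, 94, 16, 2, 12]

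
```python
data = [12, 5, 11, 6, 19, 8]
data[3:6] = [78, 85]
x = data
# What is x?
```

data starts as [12, 5, 11, 6, 19, 8] (length 6). The slice data[3:6] covers indices [3, 4, 5] with values [6, 19, 8]. Replacing that slice with [78, 85] (different length) produces [12, 5, 11, 78, 85].

[12, 5, 11, 78, 85]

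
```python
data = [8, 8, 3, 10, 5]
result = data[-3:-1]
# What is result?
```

data has length 5. The slice data[-3:-1] selects indices [2, 3] (2->3, 3->10), giving [3, 10].

[3, 10]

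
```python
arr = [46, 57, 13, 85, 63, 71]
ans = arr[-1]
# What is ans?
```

arr has length 6. Negative index -1 maps to positive index 6 + (-1) = 5. arr[5] = 71.

71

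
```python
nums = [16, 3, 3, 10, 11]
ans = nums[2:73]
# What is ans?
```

nums has length 5. The slice nums[2:73] selects indices [2, 3, 4] (2->3, 3->10, 4->11), giving [3, 10, 11].

[3, 10, 11]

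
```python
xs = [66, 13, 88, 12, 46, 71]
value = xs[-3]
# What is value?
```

xs has length 6. Negative index -3 maps to positive index 6 + (-3) = 3. xs[3] = 12.

12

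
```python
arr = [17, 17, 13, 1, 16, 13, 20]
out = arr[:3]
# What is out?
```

arr has length 7. The slice arr[:3] selects indices [0, 1, 2] (0->17, 1->17, 2->13), giving [17, 17, 13].

[17, 17, 13]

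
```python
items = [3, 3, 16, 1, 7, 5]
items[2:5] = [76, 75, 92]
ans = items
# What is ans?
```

items starts as [3, 3, 16, 1, 7, 5] (length 6). The slice items[2:5] covers indices [2, 3, 4] with values [16, 1, 7]. Replacing that slice with [76, 75, 92] (same length) produces [3, 3, 76, 75, 92, 5].

[3, 3, 76, 75, 92, 5]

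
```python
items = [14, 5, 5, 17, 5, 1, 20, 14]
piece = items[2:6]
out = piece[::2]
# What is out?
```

items has length 8. The slice items[2:6] selects indices [2, 3, 4, 5] (2->5, 3->17, 4->5, 5->1), giving [5, 17, 5, 1]. So piece = [5, 17, 5, 1]. piece has length 4. The slice piece[::2] selects indices [0, 2] (0->5, 2->5), giving [5, 5].

[5, 5]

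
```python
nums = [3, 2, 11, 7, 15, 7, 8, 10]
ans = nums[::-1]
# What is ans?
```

nums has length 8. The slice nums[::-1] selects indices [7, 6, 5, 4, 3, 2, 1, 0] (7->10, 6->8, 5->7, 4->15, 3->7, 2->11, 1->2, 0->3), giving [10, 8, 7, 15, 7, 11, 2, 3].

[10, 8, 7, 15, 7, 11, 2, 3]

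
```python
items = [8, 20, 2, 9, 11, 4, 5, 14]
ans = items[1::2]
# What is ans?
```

items has length 8. The slice items[1::2] selects indices [1, 3, 5, 7] (1->20, 3->9, 5->4, 7->14), giving [20, 9, 4, 14].

[20, 9, 4, 14]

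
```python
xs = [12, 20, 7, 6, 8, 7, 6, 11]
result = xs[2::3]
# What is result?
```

xs has length 8. The slice xs[2::3] selects indices [2, 5] (2->7, 5->7), giving [7, 7].

[7, 7]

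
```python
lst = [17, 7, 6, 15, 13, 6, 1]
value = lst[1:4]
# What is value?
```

lst has length 7. The slice lst[1:4] selects indices [1, 2, 3] (1->7, 2->6, 3->15), giving [7, 6, 15].

[7, 6, 15]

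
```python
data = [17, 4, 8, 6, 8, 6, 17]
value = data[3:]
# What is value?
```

data has length 7. The slice data[3:] selects indices [3, 4, 5, 6] (3->6, 4->8, 5->6, 6->17), giving [6, 8, 6, 17].

[6, 8, 6, 17]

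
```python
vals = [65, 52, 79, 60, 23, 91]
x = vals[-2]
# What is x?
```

vals has length 6. Negative index -2 maps to positive index 6 + (-2) = 4. vals[4] = 23.

23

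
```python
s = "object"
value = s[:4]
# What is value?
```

s has length 6. The slice s[:4] selects indices [0, 1, 2, 3] (0->'o', 1->'b', 2->'j', 3->'e'), giving 'obje'.

'obje'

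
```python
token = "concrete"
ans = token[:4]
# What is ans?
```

token has length 8. The slice token[:4] selects indices [0, 1, 2, 3] (0->'c', 1->'o', 2->'n', 3->'c'), giving 'conc'.

'conc'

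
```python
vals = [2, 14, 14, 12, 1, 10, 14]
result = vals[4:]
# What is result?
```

vals has length 7. The slice vals[4:] selects indices [4, 5, 6] (4->1, 5->10, 6->14), giving [1, 10, 14].

[1, 10, 14]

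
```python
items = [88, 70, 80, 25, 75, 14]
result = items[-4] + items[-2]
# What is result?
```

items has length 6. Negative index -4 maps to positive index 6 + (-4) = 2. items[2] = 80.
items has length 6. Negative index -2 maps to positive index 6 + (-2) = 4. items[4] = 75.
Sum: 80 + 75 = 155.

155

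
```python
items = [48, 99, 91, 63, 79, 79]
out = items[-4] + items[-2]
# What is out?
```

items has length 6. Negative index -4 maps to positive index 6 + (-4) = 2. items[2] = 91.
items has length 6. Negative index -2 maps to positive index 6 + (-2) = 4. items[4] = 79.
Sum: 91 + 79 = 170.

170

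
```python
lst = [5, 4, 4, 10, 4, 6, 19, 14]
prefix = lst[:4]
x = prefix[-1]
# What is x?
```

lst has length 8. The slice lst[:4] selects indices [0, 1, 2, 3] (0->5, 1->4, 2->4, 3->10), giving [5, 4, 4, 10]. So prefix = [5, 4, 4, 10]. Then prefix[-1] = 10.

10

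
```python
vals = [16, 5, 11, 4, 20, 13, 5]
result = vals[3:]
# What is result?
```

vals has length 7. The slice vals[3:] selects indices [3, 4, 5, 6] (3->4, 4->20, 5->13, 6->5), giving [4, 20, 13, 5].

[4, 20, 13, 5]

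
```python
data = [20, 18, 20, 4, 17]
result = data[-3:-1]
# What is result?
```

data has length 5. The slice data[-3:-1] selects indices [2, 3] (2->20, 3->4), giving [20, 4].

[20, 4]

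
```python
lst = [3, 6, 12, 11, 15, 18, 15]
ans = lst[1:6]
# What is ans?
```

lst has length 7. The slice lst[1:6] selects indices [1, 2, 3, 4, 5] (1->6, 2->12, 3->11, 4->15, 5->18), giving [6, 12, 11, 15, 18].

[6, 12, 11, 15, 18]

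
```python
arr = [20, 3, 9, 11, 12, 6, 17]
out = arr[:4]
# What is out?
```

arr has length 7. The slice arr[:4] selects indices [0, 1, 2, 3] (0->20, 1->3, 2->9, 3->11), giving [20, 3, 9, 11].

[20, 3, 9, 11]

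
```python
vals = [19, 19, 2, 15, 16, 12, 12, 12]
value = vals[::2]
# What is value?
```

vals has length 8. The slice vals[::2] selects indices [0, 2, 4, 6] (0->19, 2->2, 4->16, 6->12), giving [19, 2, 16, 12].

[19, 2, 16, 12]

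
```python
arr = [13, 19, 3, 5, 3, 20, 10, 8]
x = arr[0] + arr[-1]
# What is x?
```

arr has length 8. arr[0] = 13.
arr has length 8. Negative index -1 maps to positive index 8 + (-1) = 7. arr[7] = 8.
Sum: 13 + 8 = 21.

21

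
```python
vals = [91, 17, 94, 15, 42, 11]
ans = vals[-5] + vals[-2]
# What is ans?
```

vals has length 6. Negative index -5 maps to positive index 6 + (-5) = 1. vals[1] = 17.
vals has length 6. Negative index -2 maps to positive index 6 + (-2) = 4. vals[4] = 42.
Sum: 17 + 42 = 59.

59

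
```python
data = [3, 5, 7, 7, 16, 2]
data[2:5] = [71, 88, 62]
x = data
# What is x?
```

data starts as [3, 5, 7, 7, 16, 2] (length 6). The slice data[2:5] covers indices [2, 3, 4] with values [7, 7, 16]. Replacing that slice with [71, 88, 62] (same length) produces [3, 5, 71, 88, 62, 2].

[3, 5, 71, 88, 62, 2]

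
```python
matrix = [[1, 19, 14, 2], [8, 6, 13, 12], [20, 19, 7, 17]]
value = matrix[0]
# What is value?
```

matrix has 3 rows. Row 0 is [1, 19, 14, 2].

[1, 19, 14, 2]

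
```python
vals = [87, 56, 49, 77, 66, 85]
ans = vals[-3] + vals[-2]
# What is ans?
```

vals has length 6. Negative index -3 maps to positive index 6 + (-3) = 3. vals[3] = 77.
vals has length 6. Negative index -2 maps to positive index 6 + (-2) = 4. vals[4] = 66.
Sum: 77 + 66 = 143.

143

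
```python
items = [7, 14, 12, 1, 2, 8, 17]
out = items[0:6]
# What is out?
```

items has length 7. The slice items[0:6] selects indices [0, 1, 2, 3, 4, 5] (0->7, 1->14, 2->12, 3->1, 4->2, 5->8), giving [7, 14, 12, 1, 2, 8].

[7, 14, 12, 1, 2, 8]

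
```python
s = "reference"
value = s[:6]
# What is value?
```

s has length 9. The slice s[:6] selects indices [0, 1, 2, 3, 4, 5] (0->'r', 1->'e', 2->'f', 3->'e', 4->'r', 5->'e'), giving 'refere'.

'refere'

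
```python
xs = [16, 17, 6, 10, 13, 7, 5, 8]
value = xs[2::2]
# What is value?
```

xs has length 8. The slice xs[2::2] selects indices [2, 4, 6] (2->6, 4->13, 6->5), giving [6, 13, 5].

[6, 13, 5]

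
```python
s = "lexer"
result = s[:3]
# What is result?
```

s has length 5. The slice s[:3] selects indices [0, 1, 2] (0->'l', 1->'e', 2->'x'), giving 'lex'.

'lex'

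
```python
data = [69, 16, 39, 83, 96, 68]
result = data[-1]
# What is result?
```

data has length 6. Negative index -1 maps to positive index 6 + (-1) = 5. data[5] = 68.

68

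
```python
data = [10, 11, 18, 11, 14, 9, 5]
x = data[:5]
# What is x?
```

data has length 7. The slice data[:5] selects indices [0, 1, 2, 3, 4] (0->10, 1->11, 2->18, 3->11, 4->14), giving [10, 11, 18, 11, 14].

[10, 11, 18, 11, 14]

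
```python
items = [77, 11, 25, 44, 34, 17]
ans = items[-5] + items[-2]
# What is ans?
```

items has length 6. Negative index -5 maps to positive index 6 + (-5) = 1. items[1] = 11.
items has length 6. Negative index -2 maps to positive index 6 + (-2) = 4. items[4] = 34.
Sum: 11 + 34 = 45.

45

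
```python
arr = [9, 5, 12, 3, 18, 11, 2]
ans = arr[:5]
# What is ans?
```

arr has length 7. The slice arr[:5] selects indices [0, 1, 2, 3, 4] (0->9, 1->5, 2->12, 3->3, 4->18), giving [9, 5, 12, 3, 18].

[9, 5, 12, 3, 18]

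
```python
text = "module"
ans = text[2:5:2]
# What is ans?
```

text has length 6. The slice text[2:5:2] selects indices [2, 4] (2->'d', 4->'l'), giving 'dl'.

'dl'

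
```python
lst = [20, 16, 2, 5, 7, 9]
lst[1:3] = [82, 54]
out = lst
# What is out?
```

lst starts as [20, 16, 2, 5, 7, 9] (length 6). The slice lst[1:3] covers indices [1, 2] with values [16, 2]. Replacing that slice with [82, 54] (same length) produces [20, 82, 54, 5, 7, 9].

[20, 82, 54, 5, 7, 9]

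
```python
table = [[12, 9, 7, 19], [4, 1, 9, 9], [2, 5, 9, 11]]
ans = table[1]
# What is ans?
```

table has 3 rows. Row 1 is [4, 1, 9, 9].

[4, 1, 9, 9]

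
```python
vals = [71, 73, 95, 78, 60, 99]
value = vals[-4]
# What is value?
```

vals has length 6. Negative index -4 maps to positive index 6 + (-4) = 2. vals[2] = 95.

95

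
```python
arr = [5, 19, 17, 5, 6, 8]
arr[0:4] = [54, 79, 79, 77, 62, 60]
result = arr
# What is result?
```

arr starts as [5, 19, 17, 5, 6, 8] (length 6). The slice arr[0:4] covers indices [0, 1, 2, 3] with values [5, 19, 17, 5]. Replacing that slice with [54, 79, 79, 77, 62, 60] (different length) produces [54, 79, 79, 77, 62, 60, 6, 8].

[54, 79, 79, 77, 62, 60, 6, 8]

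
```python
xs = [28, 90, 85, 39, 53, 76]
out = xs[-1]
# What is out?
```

xs has length 6. Negative index -1 maps to positive index 6 + (-1) = 5. xs[5] = 76.

76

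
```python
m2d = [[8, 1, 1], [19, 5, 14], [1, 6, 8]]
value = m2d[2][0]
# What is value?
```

m2d[2] = [1, 6, 8]. Taking column 0 of that row yields 1.

1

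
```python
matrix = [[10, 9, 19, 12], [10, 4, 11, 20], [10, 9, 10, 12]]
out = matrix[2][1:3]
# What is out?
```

matrix[2] = [10, 9, 10, 12]. matrix[2] has length 4. The slice matrix[2][1:3] selects indices [1, 2] (1->9, 2->10), giving [9, 10].

[9, 10]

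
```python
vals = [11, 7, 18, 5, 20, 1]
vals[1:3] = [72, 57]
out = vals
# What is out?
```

vals starts as [11, 7, 18, 5, 20, 1] (length 6). The slice vals[1:3] covers indices [1, 2] with values [7, 18]. Replacing that slice with [72, 57] (same length) produces [11, 72, 57, 5, 20, 1].

[11, 72, 57, 5, 20, 1]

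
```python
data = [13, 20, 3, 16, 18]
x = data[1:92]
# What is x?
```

data has length 5. The slice data[1:92] selects indices [1, 2, 3, 4] (1->20, 2->3, 3->16, 4->18), giving [20, 3, 16, 18].

[20, 3, 16, 18]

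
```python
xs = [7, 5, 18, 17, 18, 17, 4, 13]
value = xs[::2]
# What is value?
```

xs has length 8. The slice xs[::2] selects indices [0, 2, 4, 6] (0->7, 2->18, 4->18, 6->4), giving [7, 18, 18, 4].

[7, 18, 18, 4]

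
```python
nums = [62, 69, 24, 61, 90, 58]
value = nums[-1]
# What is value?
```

nums has length 6. Negative index -1 maps to positive index 6 + (-1) = 5. nums[5] = 58.

58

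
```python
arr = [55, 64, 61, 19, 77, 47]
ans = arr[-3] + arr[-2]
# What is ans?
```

arr has length 6. Negative index -3 maps to positive index 6 + (-3) = 3. arr[3] = 19.
arr has length 6. Negative index -2 maps to positive index 6 + (-2) = 4. arr[4] = 77.
Sum: 19 + 77 = 96.

96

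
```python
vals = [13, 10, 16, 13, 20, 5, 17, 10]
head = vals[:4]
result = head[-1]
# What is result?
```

vals has length 8. The slice vals[:4] selects indices [0, 1, 2, 3] (0->13, 1->10, 2->16, 3->13), giving [13, 10, 16, 13]. So head = [13, 10, 16, 13]. Then head[-1] = 13.

13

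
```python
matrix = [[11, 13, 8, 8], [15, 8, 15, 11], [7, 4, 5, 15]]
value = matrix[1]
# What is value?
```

matrix has 3 rows. Row 1 is [15, 8, 15, 11].

[15, 8, 15, 11]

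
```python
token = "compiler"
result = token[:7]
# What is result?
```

token has length 8. The slice token[:7] selects indices [0, 1, 2, 3, 4, 5, 6] (0->'c', 1->'o', 2->'m', 3->'p', 4->'i', 5->'l', 6->'e'), giving 'compile'.

'compile'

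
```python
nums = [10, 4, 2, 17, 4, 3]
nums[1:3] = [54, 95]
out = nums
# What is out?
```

nums starts as [10, 4, 2, 17, 4, 3] (length 6). The slice nums[1:3] covers indices [1, 2] with values [4, 2]. Replacing that slice with [54, 95] (same length) produces [10, 54, 95, 17, 4, 3].

[10, 54, 95, 17, 4, 3]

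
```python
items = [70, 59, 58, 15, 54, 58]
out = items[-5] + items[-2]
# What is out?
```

items has length 6. Negative index -5 maps to positive index 6 + (-5) = 1. items[1] = 59.
items has length 6. Negative index -2 maps to positive index 6 + (-2) = 4. items[4] = 54.
Sum: 59 + 54 = 113.

113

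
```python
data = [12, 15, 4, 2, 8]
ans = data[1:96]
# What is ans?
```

data has length 5. The slice data[1:96] selects indices [1, 2, 3, 4] (1->15, 2->4, 3->2, 4->8), giving [15, 4, 2, 8].

[15, 4, 2, 8]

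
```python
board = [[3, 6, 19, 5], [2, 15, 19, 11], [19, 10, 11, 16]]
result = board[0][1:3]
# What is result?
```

board[0] = [3, 6, 19, 5]. board[0] has length 4. The slice board[0][1:3] selects indices [1, 2] (1->6, 2->19), giving [6, 19].

[6, 19]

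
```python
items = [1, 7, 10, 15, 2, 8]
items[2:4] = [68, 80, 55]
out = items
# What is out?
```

items starts as [1, 7, 10, 15, 2, 8] (length 6). The slice items[2:4] covers indices [2, 3] with values [10, 15]. Replacing that slice with [68, 80, 55] (different length) produces [1, 7, 68, 80, 55, 2, 8].

[1, 7, 68, 80, 55, 2, 8]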